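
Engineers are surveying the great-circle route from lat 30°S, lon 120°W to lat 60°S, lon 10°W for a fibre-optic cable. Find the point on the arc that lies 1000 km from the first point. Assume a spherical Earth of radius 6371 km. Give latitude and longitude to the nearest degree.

Convert each endpoint to a unit vector on the sphere (x = cos φ cos λ, y = cos φ sin λ, z = sin φ).
The central angle between the endpoints is δ = arccos(p₁·p₂) ≈ 1.282 rad (73.4°). The total great-circle distance is δ·R ≈ 1.282 × 6371 ≈ 8167 km, so the target fraction is f = 1000/8167 ≈ 0.122.
Interpolate at f ≈ 0.122 with slerp weights a = sin((1−f)δ)/sin δ ≈ 0.941, b = sin(fδ)/sin δ ≈ 0.163.
p = a·p₁ + b·p₂ ≈ (-0.327, -0.720, -0.612); φ = arcsin(p_z) ≈ -37.72°, λ = atan2(p_y, p_x) ≈ -114.44°.

≈ lat 38°S, lon 114°W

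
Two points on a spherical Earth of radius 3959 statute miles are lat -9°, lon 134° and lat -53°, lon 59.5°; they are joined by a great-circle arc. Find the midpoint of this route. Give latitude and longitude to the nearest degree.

≈ lat -37°, lon 107°

Write both endpoints as unit vectors p₁, p₂ with components (cos φ cos λ, cos φ sin λ, sin φ).
The central angle between the endpoints is δ = arccos(p₁·p₂) ≈ 1.283 rad (73.5°).
Interpolate at f = 1/2 with slerp weights a = sin((1−f)δ)/sin δ ≈ 0.624, b = sin(fδ)/sin δ ≈ 0.624.
p = a·p₁ + b·p₂ ≈ (-0.238, 0.767, -0.596); φ = arcsin(p_z) ≈ -36.59°, λ = atan2(p_y, p_x) ≈ 107.21°.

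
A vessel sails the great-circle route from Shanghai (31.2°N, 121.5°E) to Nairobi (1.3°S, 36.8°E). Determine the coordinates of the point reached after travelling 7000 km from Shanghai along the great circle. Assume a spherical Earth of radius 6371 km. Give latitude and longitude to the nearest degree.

≈ 11°N, 57°E

From cos δ = sin φ₁ sin φ₂ + cos φ₁ cos φ₂ cos Δλ, the central angle is δ ≈ 1.504 rad (86.1°). The total great-circle distance is δ·R ≈ 1.504 × 6371 ≈ 9579 km, so the target fraction is f = 7000/9579 ≈ 0.731.
Interpolate at f ≈ 0.731 with slerp weights a = sin((1−f)δ)/sin δ ≈ 0.395, b = sin(fδ)/sin δ ≈ 0.893.
p = a·p₁ + b·p₂ ≈ (0.538, 0.822, 0.184); φ = arcsin(p_z) ≈ 10.62°, λ = atan2(p_y, p_x) ≈ 56.80°.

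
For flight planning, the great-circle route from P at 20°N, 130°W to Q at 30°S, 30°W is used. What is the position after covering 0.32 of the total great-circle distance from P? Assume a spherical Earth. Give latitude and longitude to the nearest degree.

≈ 3°N, 99°W

Write both endpoints as unit vectors p₁, p₂ with components (cos φ cos λ, cos φ sin λ, sin φ).
The central angle between the endpoints is δ = arccos(p₁·p₂) ≈ 1.888 rad (108.2°).
Interpolate at f = 0.32 with slerp weights a = sin((1−f)δ)/sin δ ≈ 1.010, b = sin(fδ)/sin δ ≈ 0.598.
p = a·p₁ + b·p₂ ≈ (-0.161, -0.986, 0.046); φ = arcsin(p_z) ≈ 2.65°, λ = atan2(p_y, p_x) ≈ -99.29°.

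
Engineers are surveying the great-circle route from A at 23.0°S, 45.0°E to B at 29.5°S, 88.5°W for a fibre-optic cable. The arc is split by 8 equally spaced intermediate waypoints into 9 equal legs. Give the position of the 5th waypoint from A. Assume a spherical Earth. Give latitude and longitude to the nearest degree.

Convert each endpoint to a unit vector on the sphere (x = cos φ cos λ, y = cos φ sin λ, z = sin φ).
The central angle between the endpoints is δ = arccos(p₁·p₂) ≈ 1.938 rad (111.0°).
Interpolate at f = 5/9 with slerp weights a = sin((1−f)δ)/sin δ ≈ 0.813, b = sin(fδ)/sin δ ≈ 0.943.
p = a·p₁ + b·p₂ ≈ (0.551, -0.292, -0.782); φ = arcsin(p_z) ≈ -51.46°, λ = atan2(p_y, p_x) ≈ -27.90°.

≈ 51°S, 28°W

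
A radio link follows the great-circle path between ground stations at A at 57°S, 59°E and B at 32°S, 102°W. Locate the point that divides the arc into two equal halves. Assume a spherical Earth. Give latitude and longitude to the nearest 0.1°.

Convert each endpoint to a unit vector on the sphere (x = cos φ cos λ, y = cos φ sin λ, z = sin φ).
The central angle between the endpoints is δ = arccos(p₁·p₂) ≈ 1.563 rad (89.6°).
Interpolate at f = 1/2 with slerp weights a = sin((1−f)δ)/sin δ ≈ 0.704, b = sin(fδ)/sin δ ≈ 0.704.
p = a·p₁ + b·p₂ ≈ (0.073, -0.255, -0.964); φ = arcsin(p_z) ≈ -74.59°, λ = atan2(p_y, p_x) ≈ -73.97°.

≈ 74.6°S, 74.0°W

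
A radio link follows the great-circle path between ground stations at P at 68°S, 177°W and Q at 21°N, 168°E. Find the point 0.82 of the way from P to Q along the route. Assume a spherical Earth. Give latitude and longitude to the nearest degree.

From cos δ = sin φ₁ sin φ₂ + cos φ₁ cos φ₂ cos Δλ, the central angle is δ ≈ 1.565 rad (89.7°).
Interpolate at f = 0.82 with slerp weights a = sin((1−f)δ)/sin δ ≈ 0.278, b = sin(fδ)/sin δ ≈ 0.959.
p = a·p₁ + b·p₂ ≈ (-0.980, 0.181, 0.086); φ = arcsin(p_z) ≈ 4.93°, λ = atan2(p_y, p_x) ≈ 169.55°.

≈ 5°N, 170°E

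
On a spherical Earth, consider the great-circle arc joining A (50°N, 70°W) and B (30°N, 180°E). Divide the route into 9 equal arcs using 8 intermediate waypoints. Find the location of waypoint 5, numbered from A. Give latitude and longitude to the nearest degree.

≈ (53°N, 144°W)

From cos δ = sin φ₁ sin φ₂ + cos φ₁ cos φ₂ cos Δλ, the central angle is δ ≈ 1.377 rad (78.9°).
Interpolate at f = 5/9 with slerp weights a = sin((1−f)δ)/sin δ ≈ 0.585, b = sin(fδ)/sin δ ≈ 0.706.
p = a·p₁ + b·p₂ ≈ (-0.482, -0.354, 0.801); φ = arcsin(p_z) ≈ 53.26°, λ = atan2(p_y, p_x) ≈ -143.76°.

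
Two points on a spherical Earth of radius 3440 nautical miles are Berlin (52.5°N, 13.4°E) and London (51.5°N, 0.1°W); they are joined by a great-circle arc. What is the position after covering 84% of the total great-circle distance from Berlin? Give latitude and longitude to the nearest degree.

≈ 52°N, 2°E

The haversine formula gives a central angle δ ≈ 0.146 rad (8.4°) between the endpoints.
Interpolate at f = 0.84 with slerp weights a = sin((1−f)δ)/sin δ ≈ 0.161, b = sin(fδ)/sin δ ≈ 0.841.
p = a·p₁ + b·p₂ ≈ (0.619, 0.022, 0.785); φ = arcsin(p_z) ≈ 51.76°, λ = atan2(p_y, p_x) ≈ 2.01°.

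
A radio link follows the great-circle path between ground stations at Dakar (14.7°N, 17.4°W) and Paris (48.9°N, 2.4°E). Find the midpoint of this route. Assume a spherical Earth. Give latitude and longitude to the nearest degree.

≈ (32°N, 9°W)

Convert each endpoint to a unit vector on the sphere (x = cos φ cos λ, y = cos φ sin λ, z = sin φ).
The central angle between the endpoints is δ = arccos(p₁·p₂) ≈ 0.661 rad (37.9°).
Interpolate at f = 1/2 with slerp weights a = sin((1−f)δ)/sin δ ≈ 0.529, b = sin(fδ)/sin δ ≈ 0.529.
p = a·p₁ + b·p₂ ≈ (0.835, -0.138, 0.532); φ = arcsin(p_z) ≈ 32.17°, λ = atan2(p_y, p_x) ≈ -9.41°.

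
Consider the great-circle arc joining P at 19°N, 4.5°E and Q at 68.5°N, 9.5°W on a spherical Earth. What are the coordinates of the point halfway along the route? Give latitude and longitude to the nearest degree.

From cos δ = sin φ₁ sin φ₂ + cos φ₁ cos φ₂ cos Δλ, the central angle is δ ≈ 0.877 rad (50.3°).
Interpolate at f = 1/2 with slerp weights a = sin((1−f)δ)/sin δ ≈ 0.552, b = sin(fδ)/sin δ ≈ 0.552.
p = a·p₁ + b·p₂ ≈ (0.720, 0.008, 0.694); φ = arcsin(p_z) ≈ 43.92°, λ = atan2(p_y, p_x) ≈ 0.60°.

≈ 44°N, 1°E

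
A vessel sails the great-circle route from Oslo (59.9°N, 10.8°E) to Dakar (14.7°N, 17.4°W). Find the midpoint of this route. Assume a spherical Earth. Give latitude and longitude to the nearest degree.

From cos δ = sin φ₁ sin φ₂ + cos φ₁ cos φ₂ cos Δλ, the central angle is δ ≈ 0.867 rad (49.7°).
Interpolate at f = 1/2 with slerp weights a = sin((1−f)δ)/sin δ ≈ 0.551, b = sin(fδ)/sin δ ≈ 0.551.
p = a·p₁ + b·p₂ ≈ (0.780, -0.108, 0.616); φ = arcsin(p_z) ≈ 38.06°, λ = atan2(p_y, p_x) ≈ -7.85°.

≈ 38°N, 8°W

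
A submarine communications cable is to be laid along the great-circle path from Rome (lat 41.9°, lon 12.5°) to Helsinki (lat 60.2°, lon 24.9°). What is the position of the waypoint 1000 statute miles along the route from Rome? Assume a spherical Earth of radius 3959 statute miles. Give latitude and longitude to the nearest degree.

From cos δ = sin φ₁ sin φ₂ + cos φ₁ cos φ₂ cos Δλ, the central angle is δ ≈ 0.346 rad (19.8°). The total great-circle distance is δ·R ≈ 0.346 × 3959 ≈ 1369 mi, so the target fraction is f = 1000/1369 ≈ 0.730.
Interpolate at f ≈ 0.730 with slerp weights a = sin((1−f)δ)/sin δ ≈ 0.275, b = sin(fδ)/sin δ ≈ 0.737.
p = a·p₁ + b·p₂ ≈ (0.532, 0.199, 0.823); φ = arcsin(p_z) ≈ 55.41°, λ = atan2(p_y, p_x) ≈ 20.47°.

≈ lat 55°, lon 20°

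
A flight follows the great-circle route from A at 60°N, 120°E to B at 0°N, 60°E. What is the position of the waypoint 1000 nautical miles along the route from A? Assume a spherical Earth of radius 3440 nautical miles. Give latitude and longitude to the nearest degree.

From cos δ = sin φ₁ sin φ₂ + cos φ₁ cos φ₂ cos Δλ, the central angle is δ ≈ 1.318 rad (75.5°). The total great-circle distance is δ·R ≈ 1.318 × 3440 ≈ 4534 nmi, so the target fraction is f = 1000/4534 ≈ 0.221.
Interpolate at f ≈ 0.221 with slerp weights a = sin((1−f)δ)/sin δ ≈ 0.884, b = sin(fδ)/sin δ ≈ 0.296.
p = a·p₁ + b·p₂ ≈ (-0.073, 0.639, 0.766); φ = arcsin(p_z) ≈ 49.96°, λ = atan2(p_y, p_x) ≈ 96.52°.

≈ 50°N, 97°E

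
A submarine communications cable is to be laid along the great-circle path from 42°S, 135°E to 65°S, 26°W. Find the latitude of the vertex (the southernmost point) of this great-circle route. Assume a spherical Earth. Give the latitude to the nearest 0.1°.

≈ 83.8°S

The great circle lies in the plane with unit normal n̂ = (p₁ × p₂)/|p₁ × p₂|.
Here n̂_z ≈ -0.108; the vertex latitude is φ_max = arccos|n̂_z| ≈ 83.8°.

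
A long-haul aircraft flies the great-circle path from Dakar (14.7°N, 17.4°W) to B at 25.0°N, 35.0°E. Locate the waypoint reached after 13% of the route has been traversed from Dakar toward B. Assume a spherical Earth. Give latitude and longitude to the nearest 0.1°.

≈ 16.9°N, 11.0°W

Write both endpoints as unit vectors p₁, p₂ with components (cos φ cos λ, cos φ sin λ, sin φ).
The central angle between the endpoints is δ = arccos(p₁·p₂) ≈ 0.874 rad (50.0°).
Interpolate at f = 0.13 with slerp weights a = sin((1−f)δ)/sin δ ≈ 0.899, b = sin(fδ)/sin δ ≈ 0.148.
p = a·p₁ + b·p₂ ≈ (0.939, -0.183, 0.291); φ = arcsin(p_z) ≈ 16.89°, λ = atan2(p_y, p_x) ≈ -11.03°.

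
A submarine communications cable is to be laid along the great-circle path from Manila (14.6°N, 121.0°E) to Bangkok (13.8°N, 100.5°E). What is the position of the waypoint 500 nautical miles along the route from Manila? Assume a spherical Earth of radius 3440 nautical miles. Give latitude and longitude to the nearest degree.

Convert each endpoint to a unit vector on the sphere (x = cos φ cos λ, y = cos φ sin λ, z = sin φ).
The central angle between the endpoints is δ = arccos(p₁·p₂) ≈ 0.347 rad (19.9°). The total great-circle distance is δ·R ≈ 0.347 × 3440 ≈ 1194 nmi, so the target fraction is f = 500/1194 ≈ 0.419.
Interpolate at f ≈ 0.419 with slerp weights a = sin((1−f)δ)/sin δ ≈ 0.589, b = sin(fδ)/sin δ ≈ 0.426.
p = a·p₁ + b·p₂ ≈ (-0.369, 0.895, 0.250); φ = arcsin(p_z) ≈ 14.48°, λ = atan2(p_y, p_x) ≈ 112.40°.

≈ 14°N, 112°E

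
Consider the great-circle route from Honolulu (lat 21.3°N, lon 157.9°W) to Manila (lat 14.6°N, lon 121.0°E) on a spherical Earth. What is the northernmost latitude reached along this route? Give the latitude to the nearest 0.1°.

≈ 23.7°N

The great circle lies in the plane with unit normal n̂ = (p₁ × p₂)/|p₁ × p₂|.
Here n̂_z ≈ -0.916; the vertex latitude is φ_max = arccos|n̂_z| ≈ 23.7°.
Check via Clairaut: cos φ_max = |cos φ₁| · sin C = cos(21.3°)·sin(79.3°) ≈ 0.916, again giving ≈ 23.7°.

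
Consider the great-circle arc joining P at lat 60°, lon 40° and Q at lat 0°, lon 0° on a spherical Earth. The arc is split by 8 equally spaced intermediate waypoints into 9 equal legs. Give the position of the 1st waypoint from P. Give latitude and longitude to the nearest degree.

From cos δ = sin φ₁ sin φ₂ + cos φ₁ cos φ₂ cos Δλ, the central angle is δ ≈ 1.178 rad (67.5°).
Interpolate at f = 1/9 with slerp weights a = sin((1−f)δ)/sin δ ≈ 0.937, b = sin(fδ)/sin δ ≈ 0.141.
p = a·p₁ + b·p₂ ≈ (0.500, 0.301, 0.812); φ = arcsin(p_z) ≈ 54.27°, λ = atan2(p_y, p_x) ≈ 31.06°.

≈ lat 54°, lon 31°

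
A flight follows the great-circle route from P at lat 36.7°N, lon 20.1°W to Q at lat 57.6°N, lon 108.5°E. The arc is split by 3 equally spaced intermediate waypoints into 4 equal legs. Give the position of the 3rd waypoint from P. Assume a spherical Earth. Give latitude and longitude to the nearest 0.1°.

≈ lat 68.7°N, lon 73.0°E

Write both endpoints as unit vectors p₁, p₂ with components (cos φ cos λ, cos φ sin λ, sin φ).
The central angle between the endpoints is δ = arccos(p₁·p₂) ≈ 1.332 rad (76.3°).
Interpolate at f = 3/4 with slerp weights a = sin((1−f)δ)/sin δ ≈ 0.336, b = sin(fδ)/sin δ ≈ 0.865.
p = a·p₁ + b·p₂ ≈ (0.106, 0.347, 0.932); φ = arcsin(p_z) ≈ 68.72°, λ = atan2(p_y, p_x) ≈ 72.99°.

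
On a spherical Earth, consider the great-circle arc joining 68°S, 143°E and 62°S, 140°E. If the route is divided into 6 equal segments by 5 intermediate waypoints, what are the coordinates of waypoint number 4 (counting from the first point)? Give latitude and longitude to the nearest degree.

Write both endpoints as unit vectors p₁, p₂ with components (cos φ cos λ, cos φ sin λ, sin φ).
The central angle between the endpoints is δ = arccos(p₁·p₂) ≈ 0.107 rad (6.1°).
Interpolate at f = 4/6 with slerp weights a = sin((1−f)δ)/sin δ ≈ 0.334, b = sin(fδ)/sin δ ≈ 0.667.
p = a·p₁ + b·p₂ ≈ (-0.340, 0.277, -0.899); φ = arcsin(p_z) ≈ -64.01°, λ = atan2(p_y, p_x) ≈ 140.86°.

≈ 64°S, 141°E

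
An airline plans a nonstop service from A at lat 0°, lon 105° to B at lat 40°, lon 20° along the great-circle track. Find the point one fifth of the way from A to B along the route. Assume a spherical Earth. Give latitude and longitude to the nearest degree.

≈ lat 11°, lon 92°

Convert each endpoint to a unit vector on the sphere (x = cos φ cos λ, y = cos φ sin λ, z = sin φ).
The central angle between the endpoints is δ = arccos(p₁·p₂) ≈ 1.504 rad (86.2°).
Interpolate at f = 1/5 with slerp weights a = sin((1−f)δ)/sin δ ≈ 0.935, b = sin(fδ)/sin δ ≈ 0.297.
p = a·p₁ + b·p₂ ≈ (-0.028, 0.981, 0.191); φ = arcsin(p_z) ≈ 11.00°, λ = atan2(p_y, p_x) ≈ 91.65°.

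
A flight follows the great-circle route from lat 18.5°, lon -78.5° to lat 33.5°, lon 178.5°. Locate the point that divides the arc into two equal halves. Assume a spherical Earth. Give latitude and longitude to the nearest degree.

From cos δ = sin φ₁ sin φ₂ + cos φ₁ cos φ₂ cos Δλ, the central angle is δ ≈ 1.574 rad (90.2°).
Interpolate at f = 1/2 with slerp weights a = sin((1−f)δ)/sin δ ≈ 0.708, b = sin(fδ)/sin δ ≈ 0.708.
p = a·p₁ + b·p₂ ≈ (-0.456, -0.643, 0.615); φ = arcsin(p_z) ≈ 37.99°, λ = atan2(p_y, p_x) ≈ -125.38°.

≈ lat 38°, lon -125°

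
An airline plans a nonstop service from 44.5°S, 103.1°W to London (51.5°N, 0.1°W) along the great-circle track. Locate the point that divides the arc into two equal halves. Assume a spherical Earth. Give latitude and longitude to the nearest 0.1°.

≈ 5.6°N, 56.5°W

Convert each endpoint to a unit vector on the sphere (x = cos φ cos λ, y = cos φ sin λ, z = sin φ).
The central angle between the endpoints is δ = arccos(p₁·p₂) ≈ 2.276 rad (130.4°).
Interpolate at f = 1/2 with slerp weights a = sin((1−f)δ)/sin δ ≈ 1.193, b = sin(fδ)/sin δ ≈ 1.193.
p = a·p₁ + b·p₂ ≈ (0.550, -0.830, 0.097); φ = arcsin(p_z) ≈ 5.59°, λ = atan2(p_y, p_x) ≈ -56.48°.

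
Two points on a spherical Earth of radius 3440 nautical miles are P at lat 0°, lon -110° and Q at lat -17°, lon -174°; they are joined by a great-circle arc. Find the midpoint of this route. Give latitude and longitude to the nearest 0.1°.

From cos δ = sin φ₁ sin φ₂ + cos φ₁ cos φ₂ cos Δλ, the central angle is δ ≈ 1.138 rad (65.2°).
Interpolate at f = 1/2 with slerp weights a = sin((1−f)δ)/sin δ ≈ 0.594, b = sin(fδ)/sin δ ≈ 0.594.
p = a·p₁ + b·p₂ ≈ (-0.768, -0.617, -0.174); φ = arcsin(p_z) ≈ -9.99°, λ = atan2(p_y, p_x) ≈ -141.20°.

≈ lat -10.0°, lon -141.2°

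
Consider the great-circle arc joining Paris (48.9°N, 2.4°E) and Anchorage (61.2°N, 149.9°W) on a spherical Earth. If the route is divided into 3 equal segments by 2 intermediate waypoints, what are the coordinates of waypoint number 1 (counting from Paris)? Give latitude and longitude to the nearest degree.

≈ 70°N, 13°W

The haversine formula gives a central angle δ ≈ 1.181 rad (67.7°) between the endpoints.
Interpolate at f = 1/3 with slerp weights a = sin((1−f)δ)/sin δ ≈ 0.766, b = sin(fδ)/sin δ ≈ 0.415.
p = a·p₁ + b·p₂ ≈ (0.330, -0.079, 0.941); φ = arcsin(p_z) ≈ 70.15°, λ = atan2(p_y, p_x) ≈ -13.47°.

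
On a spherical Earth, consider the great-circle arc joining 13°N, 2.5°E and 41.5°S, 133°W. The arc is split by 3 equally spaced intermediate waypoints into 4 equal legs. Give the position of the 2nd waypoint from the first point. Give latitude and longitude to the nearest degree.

Write both endpoints as unit vectors p₁, p₂ with components (cos φ cos λ, cos φ sin λ, sin φ).
The central angle between the endpoints is δ = arccos(p₁·p₂) ≈ 2.304 rad (132.0°).
Interpolate at f = 2/4 with slerp weights a = sin((1−f)δ)/sin δ ≈ 1.230, b = sin(fδ)/sin δ ≈ 1.230.
p = a·p₁ + b·p₂ ≈ (0.569, -0.622, -0.538); φ = arcsin(p_z) ≈ -32.57°, λ = atan2(p_y, p_x) ≈ -47.52°.

≈ 33°S, 48°W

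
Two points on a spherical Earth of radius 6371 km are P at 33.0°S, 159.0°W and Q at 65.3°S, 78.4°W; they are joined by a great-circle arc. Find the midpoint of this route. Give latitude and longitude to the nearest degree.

The haversine formula gives a central angle δ ≈ 0.986 rad (56.5°) between the endpoints.
Interpolate at f = 1/2 with slerp weights a = sin((1−f)δ)/sin δ ≈ 0.568, b = sin(fδ)/sin δ ≈ 0.568.
p = a·p₁ + b·p₂ ≈ (-0.397, -0.403, -0.825); φ = arcsin(p_z) ≈ -55.57°, λ = atan2(p_y, p_x) ≈ -134.55°.

≈ 56°S, 135°W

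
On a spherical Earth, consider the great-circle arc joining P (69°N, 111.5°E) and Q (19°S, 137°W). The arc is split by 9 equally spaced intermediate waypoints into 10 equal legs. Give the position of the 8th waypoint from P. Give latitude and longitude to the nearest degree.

≈ (3°N, 145°W)

Write both endpoints as unit vectors p₁, p₂ with components (cos φ cos λ, cos φ sin λ, sin φ).
The central angle between the endpoints is δ = arccos(p₁·p₂) ≈ 2.013 rad (115.3°).
Interpolate at f = 8/10 with slerp weights a = sin((1−f)δ)/sin δ ≈ 0.434, b = sin(fδ)/sin δ ≈ 1.106.
p = a·p₁ + b·p₂ ≈ (-0.822, -0.568, 0.045); φ = arcsin(p_z) ≈ 2.57°, λ = atan2(p_y, p_x) ≈ -145.32°.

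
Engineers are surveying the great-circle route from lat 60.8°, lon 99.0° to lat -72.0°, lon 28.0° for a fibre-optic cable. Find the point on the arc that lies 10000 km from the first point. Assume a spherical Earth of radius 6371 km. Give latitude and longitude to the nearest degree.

≈ lat -25°, lon 68°

The haversine formula gives a central angle δ ≈ 2.467 rad (141.4°) between the endpoints. The total great-circle distance is δ·R ≈ 2.467 × 6371 ≈ 15719 km, so the target fraction is f = 10000/15719 ≈ 0.636.
Interpolate at f ≈ 0.636 with slerp weights a = sin((1−f)δ)/sin δ ≈ 1.252, b = sin(fδ)/sin δ ≈ 1.602.
p = a·p₁ + b·p₂ ≈ (0.341, 0.836, -0.430); φ = arcsin(p_z) ≈ -25.47°, λ = atan2(p_y, p_x) ≈ 67.78°.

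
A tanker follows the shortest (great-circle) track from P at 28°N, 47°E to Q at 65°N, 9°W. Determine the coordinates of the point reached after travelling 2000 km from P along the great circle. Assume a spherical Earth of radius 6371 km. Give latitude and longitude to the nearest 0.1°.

Write both endpoints as unit vectors p₁, p₂ with components (cos φ cos λ, cos φ sin λ, sin φ).
The central angle between the endpoints is δ = arccos(p₁·p₂) ≈ 0.884 rad (50.6°). The total great-circle distance is δ·R ≈ 0.884 × 6371 ≈ 5631 km, so the target fraction is f = 2000/5631 ≈ 0.355.
Interpolate at f ≈ 0.355 with slerp weights a = sin((1−f)δ)/sin δ ≈ 0.698, b = sin(fδ)/sin δ ≈ 0.399.
p = a·p₁ + b·p₂ ≈ (0.587, 0.424, 0.690); φ = arcsin(p_z) ≈ 43.60°, λ = atan2(p_y, p_x) ≈ 35.86°.

≈ 43.6°N, 35.9°E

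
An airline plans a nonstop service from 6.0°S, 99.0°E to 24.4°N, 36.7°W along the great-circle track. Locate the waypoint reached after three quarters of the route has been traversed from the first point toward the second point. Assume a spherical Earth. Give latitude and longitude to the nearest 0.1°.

≈ 28.9°N, 0.5°E

The haversine formula gives a central angle δ ≈ 2.334 rad (133.7°) between the endpoints.
Interpolate at f = 3/4 with slerp weights a = sin((1−f)δ)/sin δ ≈ 0.763, b = sin(fδ)/sin δ ≈ 1.362.
p = a·p₁ + b·p₂ ≈ (0.876, 0.008, 0.483); φ = arcsin(p_z) ≈ 28.87°, λ = atan2(p_y, p_x) ≈ 0.52°.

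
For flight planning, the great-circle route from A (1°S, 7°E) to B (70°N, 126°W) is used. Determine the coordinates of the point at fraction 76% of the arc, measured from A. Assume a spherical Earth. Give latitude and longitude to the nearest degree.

From cos δ = sin φ₁ sin φ₂ + cos φ₁ cos φ₂ cos Δλ, the central angle is δ ≈ 1.823 rad (104.5°).
Interpolate at f = 0.76 with slerp weights a = sin((1−f)δ)/sin δ ≈ 0.438, b = sin(fδ)/sin δ ≈ 1.015.
p = a·p₁ + b·p₂ ≈ (0.230, -0.228, 0.946); φ = arcsin(p_z) ≈ 71.12°, λ = atan2(p_y, p_x) ≈ -44.67°.

≈ (71°N, 45°W)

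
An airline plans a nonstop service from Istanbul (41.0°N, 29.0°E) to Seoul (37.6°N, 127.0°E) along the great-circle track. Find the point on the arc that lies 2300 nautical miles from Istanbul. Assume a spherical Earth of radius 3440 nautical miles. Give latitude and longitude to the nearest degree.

Convert each endpoint to a unit vector on the sphere (x = cos φ cos λ, y = cos φ sin λ, z = sin φ).
The central angle between the endpoints is δ = arccos(p₁·p₂) ≈ 1.248 rad (71.5°). The total great-circle distance is δ·R ≈ 1.248 × 3440 ≈ 4294 nmi, so the target fraction is f = 2300/4294 ≈ 0.536.
Interpolate at f ≈ 0.536 with slerp weights a = sin((1−f)δ)/sin δ ≈ 0.577, b = sin(fδ)/sin δ ≈ 0.654.
p = a·p₁ + b·p₂ ≈ (0.070, 0.625, 0.778); φ = arcsin(p_z) ≈ 51.04°, λ = atan2(p_y, p_x) ≈ 83.65°.

≈ 51°N, 84°E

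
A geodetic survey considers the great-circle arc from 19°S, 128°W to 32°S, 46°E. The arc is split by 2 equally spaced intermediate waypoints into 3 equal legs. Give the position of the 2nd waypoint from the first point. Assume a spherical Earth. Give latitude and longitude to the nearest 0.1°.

Write both endpoints as unit vectors p₁, p₂ with components (cos φ cos λ, cos φ sin λ, sin φ).
The central angle between the endpoints is δ = arccos(p₁·p₂) ≈ 2.246 rad (128.7°).
Interpolate at f = 2/3 with slerp weights a = sin((1−f)δ)/sin δ ≈ 0.872, b = sin(fδ)/sin δ ≈ 1.277.
p = a·p₁ + b·p₂ ≈ (0.245, 0.130, -0.961); φ = arcsin(p_z) ≈ -73.90°, λ = atan2(p_y, p_x) ≈ 27.89°.

≈ 73.9°S, 27.9°E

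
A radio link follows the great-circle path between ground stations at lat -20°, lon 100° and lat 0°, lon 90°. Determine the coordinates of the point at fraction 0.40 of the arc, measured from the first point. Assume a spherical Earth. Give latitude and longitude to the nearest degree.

≈ lat -12°, lon 96°

Write both endpoints as unit vectors p₁, p₂ with components (cos φ cos λ, cos φ sin λ, sin φ).
The central angle between the endpoints is δ = arccos(p₁·p₂) ≈ 0.389 rad (22.3°).
Interpolate at f = 0.40 with slerp weights a = sin((1−f)δ)/sin δ ≈ 0.610, b = sin(fδ)/sin δ ≈ 0.409.
p = a·p₁ + b·p₂ ≈ (-0.100, 0.973, -0.209); φ = arcsin(p_z) ≈ -12.04°, λ = atan2(p_y, p_x) ≈ 95.84°.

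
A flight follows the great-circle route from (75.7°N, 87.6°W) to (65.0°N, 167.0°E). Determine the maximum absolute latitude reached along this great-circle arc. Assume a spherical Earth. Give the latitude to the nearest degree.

≈ 79°N

The great circle lies in the plane with unit normal n̂ = (p₁ × p₂)/|p₁ × p₂|.
Here n̂_z ≈ -0.191; the vertex latitude is φ_max = arccos|n̂_z| ≈ 79.0°.
Check via Clairaut: cos φ_max = |cos φ₁| · sin C = cos(75.7°)·sin(50.8°) ≈ 0.191, again giving ≈ 79.0°.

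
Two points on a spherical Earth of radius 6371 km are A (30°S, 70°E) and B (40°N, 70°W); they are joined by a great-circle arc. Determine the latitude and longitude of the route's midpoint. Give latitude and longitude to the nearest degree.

≈ (14°N, 10°E)

Convert each endpoint to a unit vector on the sphere (x = cos φ cos λ, y = cos φ sin λ, z = sin φ).
The central angle between the endpoints is δ = arccos(p₁·p₂) ≈ 2.549 rad (146.1°).
Interpolate at f = 1/2 with slerp weights a = sin((1−f)δ)/sin δ ≈ 1.713, b = sin(fδ)/sin δ ≈ 1.713.
p = a·p₁ + b·p₂ ≈ (0.956, 0.161, 0.245); φ = arcsin(p_z) ≈ 14.16°, λ = atan2(p_y, p_x) ≈ 9.55°.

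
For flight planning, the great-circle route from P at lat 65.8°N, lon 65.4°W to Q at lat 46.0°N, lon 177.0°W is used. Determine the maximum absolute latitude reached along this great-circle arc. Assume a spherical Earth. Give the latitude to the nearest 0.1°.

The great circle lies in the plane with unit normal n̂ = (p₁ × p₂)/|p₁ × p₂|.
Here n̂_z ≈ -0.317; the vertex latitude is φ_max = arccos|n̂_z| ≈ 71.5°.
Check via Clairaut: cos φ_max = |cos φ₁| · sin C = cos(65.8°)·sin(50.7°) ≈ 0.317, again giving ≈ 71.5°.

≈ 71.5°N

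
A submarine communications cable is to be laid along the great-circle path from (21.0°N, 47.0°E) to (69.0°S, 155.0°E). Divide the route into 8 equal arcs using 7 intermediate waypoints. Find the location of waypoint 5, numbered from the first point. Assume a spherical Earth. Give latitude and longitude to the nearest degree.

≈ (46°S, 78°E)

From cos δ = sin φ₁ sin φ₂ + cos φ₁ cos φ₂ cos Δλ, the central angle is δ ≈ 2.024 rad (116.0°).
Interpolate at f = 5/8 with slerp weights a = sin((1−f)δ)/sin δ ≈ 0.766, b = sin(fδ)/sin δ ≈ 1.061.
p = a·p₁ + b·p₂ ≈ (0.143, 0.683, -0.716); φ = arcsin(p_z) ≈ -45.72°, λ = atan2(p_y, p_x) ≈ 78.19°.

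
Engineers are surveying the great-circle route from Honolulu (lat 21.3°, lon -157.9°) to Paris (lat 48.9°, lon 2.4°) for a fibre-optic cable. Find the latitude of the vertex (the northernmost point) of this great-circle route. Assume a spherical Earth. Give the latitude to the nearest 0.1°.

≈ 77.5°

The great circle lies in the plane with unit normal n̂ = (p₁ × p₂)/|p₁ × p₂|.
Here n̂_z ≈ +0.217; the vertex latitude is φ_max = arccos|n̂_z| ≈ 77.5°.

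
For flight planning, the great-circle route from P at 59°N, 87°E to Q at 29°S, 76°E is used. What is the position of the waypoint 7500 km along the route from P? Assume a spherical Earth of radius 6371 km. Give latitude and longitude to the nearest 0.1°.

≈ 8.1°S, 78.0°E

Convert each endpoint to a unit vector on the sphere (x = cos φ cos λ, y = cos φ sin λ, z = sin φ).
The central angle between the endpoints is δ = arccos(p₁·p₂) ≈ 1.544 rad (88.5°). The total great-circle distance is δ·R ≈ 1.544 × 6371 ≈ 9838 km, so the target fraction is f = 7500/9838 ≈ 0.762.
Interpolate at f ≈ 0.762 with slerp weights a = sin((1−f)δ)/sin δ ≈ 0.359, b = sin(fδ)/sin δ ≈ 0.924.
p = a·p₁ + b·p₂ ≈ (0.205, 0.969, -0.140); φ = arcsin(p_z) ≈ -8.06°, λ = atan2(p_y, p_x) ≈ 78.04°.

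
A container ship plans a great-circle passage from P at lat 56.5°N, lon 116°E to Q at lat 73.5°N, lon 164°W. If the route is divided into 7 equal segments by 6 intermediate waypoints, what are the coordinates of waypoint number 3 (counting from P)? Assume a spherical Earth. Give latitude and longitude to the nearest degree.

Write both endpoints as unit vectors p₁, p₂ with components (cos φ cos λ, cos φ sin λ, sin φ).
The central angle between the endpoints is δ = arccos(p₁·p₂) ≈ 0.597 rad (34.2°).
Interpolate at f = 3/7 with slerp weights a = sin((1−f)δ)/sin δ ≈ 0.595, b = sin(fδ)/sin δ ≈ 0.450.
p = a·p₁ + b·p₂ ≈ (-0.267, 0.260, 0.928); φ = arcsin(p_z) ≈ 68.12°, λ = atan2(p_y, p_x) ≈ 135.75°.

≈ lat 68°N, lon 136°E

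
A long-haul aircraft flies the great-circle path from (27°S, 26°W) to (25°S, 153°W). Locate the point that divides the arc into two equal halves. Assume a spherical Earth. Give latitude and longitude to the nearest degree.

≈ (48°S, 90°W)

The haversine formula gives a central angle δ ≈ 1.869 rad (107.1°) between the endpoints.
Interpolate at f = 1/2 with slerp weights a = sin((1−f)δ)/sin δ ≈ 0.842, b = sin(fδ)/sin δ ≈ 0.842.
p = a·p₁ + b·p₂ ≈ (-0.006, -0.675, -0.738); φ = arcsin(p_z) ≈ -47.54°, λ = atan2(p_y, p_x) ≈ -90.48°.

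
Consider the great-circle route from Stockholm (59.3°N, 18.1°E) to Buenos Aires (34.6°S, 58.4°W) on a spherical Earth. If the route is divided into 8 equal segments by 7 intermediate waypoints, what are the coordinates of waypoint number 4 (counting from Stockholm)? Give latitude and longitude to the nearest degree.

≈ 15°N, 31°W

Convert each endpoint to a unit vector on the sphere (x = cos φ cos λ, y = cos φ sin λ, z = sin φ).
The central angle between the endpoints is δ = arccos(p₁·p₂) ≈ 1.972 rad (113.0°).
Interpolate at f = 4/8 with slerp weights a = sin((1−f)δ)/sin δ ≈ 0.905, b = sin(fδ)/sin δ ≈ 0.905.
p = a·p₁ + b·p₂ ≈ (0.830, -0.491, 0.264); φ = arcsin(p_z) ≈ 15.33°, λ = atan2(p_y, p_x) ≈ -30.62°.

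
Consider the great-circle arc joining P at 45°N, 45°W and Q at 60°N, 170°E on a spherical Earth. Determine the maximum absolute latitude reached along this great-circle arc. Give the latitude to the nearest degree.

The great circle lies in the plane with unit normal n̂ = (p₁ × p₂)/|p₁ × p₂|.
Here n̂_z ≈ -0.214; the vertex latitude is φ_max = arccos|n̂_z| ≈ 77.6°.

≈ 78°N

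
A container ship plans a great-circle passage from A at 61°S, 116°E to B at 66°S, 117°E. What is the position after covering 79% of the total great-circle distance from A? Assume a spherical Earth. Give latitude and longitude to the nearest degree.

≈ 65°S, 117°E

Convert each endpoint to a unit vector on the sphere (x = cos φ cos λ, y = cos φ sin λ, z = sin φ).
The central angle between the endpoints is δ = arccos(p₁·p₂) ≈ 0.088 rad (5.0°).
Interpolate at f = 0.79 with slerp weights a = sin((1−f)δ)/sin δ ≈ 0.210, b = sin(fδ)/sin δ ≈ 0.790.
p = a·p₁ + b·p₂ ≈ (-0.191, 0.378, -0.906); φ = arcsin(p_z) ≈ -64.95°, λ = atan2(p_y, p_x) ≈ 116.76°.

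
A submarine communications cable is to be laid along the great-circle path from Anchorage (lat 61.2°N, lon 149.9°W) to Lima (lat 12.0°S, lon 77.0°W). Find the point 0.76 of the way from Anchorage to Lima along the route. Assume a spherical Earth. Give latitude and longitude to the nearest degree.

Write both endpoints as unit vectors p₁, p₂ with components (cos φ cos λ, cos φ sin λ, sin φ).
The central angle between the endpoints is δ = arccos(p₁·p₂) ≈ 1.614 rad (92.5°).
Interpolate at f = 0.76 with slerp weights a = sin((1−f)δ)/sin δ ≈ 0.378, b = sin(fδ)/sin δ ≈ 0.942.
p = a·p₁ + b·p₂ ≈ (0.050, -0.990, 0.135); φ = arcsin(p_z) ≈ 7.79°, λ = atan2(p_y, p_x) ≈ -87.12°.

≈ lat 8°N, lon 87°W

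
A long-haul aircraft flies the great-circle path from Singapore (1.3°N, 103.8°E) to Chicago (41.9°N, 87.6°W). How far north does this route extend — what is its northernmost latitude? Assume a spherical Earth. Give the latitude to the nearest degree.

The great circle lies in the plane with unit normal n̂ = (p₁ × p₂)/|p₁ × p₂|.
Here n̂_z ≈ +0.210; the vertex latitude is φ_max = arccos|n̂_z| ≈ 77.9°.

≈ 78°N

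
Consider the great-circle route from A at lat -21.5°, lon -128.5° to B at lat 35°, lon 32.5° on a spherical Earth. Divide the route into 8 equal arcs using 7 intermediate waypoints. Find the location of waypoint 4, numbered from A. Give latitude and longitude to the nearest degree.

Write both endpoints as unit vectors p₁, p₂ with components (cos φ cos λ, cos φ sin λ, sin φ).
The central angle between the endpoints is δ = arccos(p₁·p₂) ≈ 2.768 rad (158.6°).
Interpolate at f = 4/8 with slerp weights a = sin((1−f)δ)/sin δ ≈ 2.689, b = sin(fδ)/sin δ ≈ 2.689.
p = a·p₁ + b·p₂ ≈ (0.300, -0.774, 0.557); φ = arcsin(p_z) ≈ 33.84°, λ = atan2(p_y, p_x) ≈ -68.81°.

≈ lat 34°, lon -69°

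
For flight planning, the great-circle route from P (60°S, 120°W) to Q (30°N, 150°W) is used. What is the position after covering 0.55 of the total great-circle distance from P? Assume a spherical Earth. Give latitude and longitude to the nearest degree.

≈ (11°S, 140°W)

Write both endpoints as unit vectors p₁, p₂ with components (cos φ cos λ, cos φ sin λ, sin φ).
The central angle between the endpoints is δ = arccos(p₁·p₂) ≈ 1.629 rad (93.3°).
Interpolate at f = 0.55 with slerp weights a = sin((1−f)δ)/sin δ ≈ 0.670, b = sin(fδ)/sin δ ≈ 0.782.
p = a·p₁ + b·p₂ ≈ (-0.754, -0.629, -0.189); φ = arcsin(p_z) ≈ -10.92°, λ = atan2(p_y, p_x) ≈ -140.17°.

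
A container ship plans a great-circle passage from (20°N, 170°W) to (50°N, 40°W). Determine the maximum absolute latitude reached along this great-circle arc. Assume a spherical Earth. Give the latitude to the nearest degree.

The great circle lies in the plane with unit normal n̂ = (p₁ × p₂)/|p₁ × p₂|.
Here n̂_z ≈ +0.466; the vertex latitude is φ_max = arccos|n̂_z| ≈ 62.2°.
Check via Clairaut: cos φ_max = |cos φ₁| · sin C = cos(20.0°)·sin(29.8°) ≈ 0.466, again giving ≈ 62.2°.

≈ 62°N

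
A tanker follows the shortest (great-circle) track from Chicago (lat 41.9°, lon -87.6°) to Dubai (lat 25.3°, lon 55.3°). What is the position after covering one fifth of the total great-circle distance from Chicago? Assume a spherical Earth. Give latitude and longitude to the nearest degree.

≈ lat 57°, lon -66°

Convert each endpoint to a unit vector on the sphere (x = cos φ cos λ, y = cos φ sin λ, z = sin φ).
The central angle between the endpoints is δ = arccos(p₁·p₂) ≈ 1.825 rad (104.6°).
Interpolate at f = 1/5 with slerp weights a = sin((1−f)δ)/sin δ ≈ 1.027, b = sin(fδ)/sin δ ≈ 0.369.
p = a·p₁ + b·p₂ ≈ (0.222, -0.490, 0.843); φ = arcsin(p_z) ≈ 57.49°, λ = atan2(p_y, p_x) ≈ -65.63°.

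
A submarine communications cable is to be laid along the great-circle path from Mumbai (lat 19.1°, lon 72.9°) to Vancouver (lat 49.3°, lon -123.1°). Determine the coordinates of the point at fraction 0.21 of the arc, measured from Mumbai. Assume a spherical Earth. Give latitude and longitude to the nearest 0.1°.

Write both endpoints as unit vectors p₁, p₂ with components (cos φ cos λ, cos φ sin λ, sin φ).
The central angle between the endpoints is δ = arccos(p₁·p₂) ≈ 1.922 rad (110.1°).
Interpolate at f = 0.21 with slerp weights a = sin((1−f)δ)/sin δ ≈ 1.064, b = sin(fδ)/sin δ ≈ 0.418.
p = a·p₁ + b·p₂ ≈ (0.147, 0.732, 0.665); φ = arcsin(p_z) ≈ 41.70°, λ = atan2(p_y, p_x) ≈ 78.68°.

≈ lat 41.7°, lon 78.7°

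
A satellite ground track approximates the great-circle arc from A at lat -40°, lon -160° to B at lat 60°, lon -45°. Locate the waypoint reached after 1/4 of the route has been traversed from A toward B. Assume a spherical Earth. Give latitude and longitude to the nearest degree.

Write both endpoints as unit vectors p₁, p₂ with components (cos φ cos λ, cos φ sin λ, sin φ).
The central angle between the endpoints is δ = arccos(p₁·p₂) ≈ 2.373 rad (135.9°).
Interpolate at f = 1/4 with slerp weights a = sin((1−f)δ)/sin δ ≈ 1.407, b = sin(fδ)/sin δ ≈ 0.804.
p = a·p₁ + b·p₂ ≈ (-0.728, -0.653, -0.208); φ = arcsin(p_z) ≈ -12.02°, λ = atan2(p_y, p_x) ≈ -138.14°.

≈ lat -12°, lon -138°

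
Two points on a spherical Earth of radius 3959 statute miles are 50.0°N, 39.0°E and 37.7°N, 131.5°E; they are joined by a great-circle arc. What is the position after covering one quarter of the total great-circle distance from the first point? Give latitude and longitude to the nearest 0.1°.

≈ 55.0°N, 63.9°E

Convert each endpoint to a unit vector on the sphere (x = cos φ cos λ, y = cos φ sin λ, z = sin φ).
The central angle between the endpoints is δ = arccos(p₁·p₂) ≈ 1.108 rad (63.5°).
Interpolate at f = 1/4 with slerp weights a = sin((1−f)δ)/sin δ ≈ 0.825, b = sin(fδ)/sin δ ≈ 0.306.
p = a·p₁ + b·p₂ ≈ (0.252, 0.515, 0.819); φ = arcsin(p_z) ≈ 55.01°, λ = atan2(p_y, p_x) ≈ 63.92°.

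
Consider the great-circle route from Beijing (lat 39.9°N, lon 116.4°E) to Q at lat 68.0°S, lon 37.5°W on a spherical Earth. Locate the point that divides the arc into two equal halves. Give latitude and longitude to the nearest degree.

≈ lat 32°S, lon 95°E

Convert each endpoint to a unit vector on the sphere (x = cos φ cos λ, y = cos φ sin λ, z = sin φ).
The central angle between the endpoints is δ = arccos(p₁·p₂) ≈ 2.592 rad (148.5°).
Interpolate at f = 1/2 with slerp weights a = sin((1−f)δ)/sin δ ≈ 1.843, b = sin(fδ)/sin δ ≈ 1.843.
p = a·p₁ + b·p₂ ≈ (-0.081, 0.846, -0.527); φ = arcsin(p_z) ≈ -31.78°, λ = atan2(p_y, p_x) ≈ 95.46°.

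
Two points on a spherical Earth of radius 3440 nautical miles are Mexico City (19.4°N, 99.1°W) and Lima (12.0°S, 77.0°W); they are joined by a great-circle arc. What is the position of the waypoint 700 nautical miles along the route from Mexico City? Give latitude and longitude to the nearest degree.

Write both endpoints as unit vectors p₁, p₂ with components (cos φ cos λ, cos φ sin λ, sin φ).
The central angle between the endpoints is δ = arccos(p₁·p₂) ≈ 0.667 rad (38.2°). The total great-circle distance is δ·R ≈ 0.667 × 3440 ≈ 2294 nmi, so the target fraction is f = 700/2294 ≈ 0.305.
Interpolate at f ≈ 0.305 with slerp weights a = sin((1−f)δ)/sin δ ≈ 0.723, b = sin(fδ)/sin δ ≈ 0.327.
p = a·p₁ + b·p₂ ≈ (-0.036, -0.984, 0.172); φ = arcsin(p_z) ≈ 9.91°, λ = atan2(p_y, p_x) ≈ -92.09°.

≈ 10°N, 92°W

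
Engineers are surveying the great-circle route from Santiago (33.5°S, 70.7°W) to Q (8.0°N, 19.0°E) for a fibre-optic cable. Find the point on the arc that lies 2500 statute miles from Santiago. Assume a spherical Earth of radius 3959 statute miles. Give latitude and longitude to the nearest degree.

Convert each endpoint to a unit vector on the sphere (x = cos φ cos λ, y = cos φ sin λ, z = sin φ).
The central angle between the endpoints is δ = arccos(p₁·p₂) ≈ 1.643 rad (94.2°). The total great-circle distance is δ·R ≈ 1.643 × 3959 ≈ 6506 mi, so the target fraction is f = 2500/6506 ≈ 0.384.
Interpolate at f ≈ 0.384 with slerp weights a = sin((1−f)δ)/sin δ ≈ 0.850, b = sin(fδ)/sin δ ≈ 0.592.
p = a·p₁ + b·p₂ ≈ (0.788, -0.478, -0.387); φ = arcsin(p_z) ≈ -22.76°, λ = atan2(p_y, p_x) ≈ -31.24°.

≈ (23°S, 31°W)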